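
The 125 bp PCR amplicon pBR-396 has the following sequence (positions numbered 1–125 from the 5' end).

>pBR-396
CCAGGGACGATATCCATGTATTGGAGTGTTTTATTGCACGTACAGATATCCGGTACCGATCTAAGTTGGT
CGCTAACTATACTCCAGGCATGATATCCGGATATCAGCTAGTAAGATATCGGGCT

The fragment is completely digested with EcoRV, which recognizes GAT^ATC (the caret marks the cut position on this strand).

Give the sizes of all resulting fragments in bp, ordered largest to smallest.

47, 36, 15, 11, 8, 8 bp

EcoRV sites (GATATC) start at positions 9, 45, 92, 100, 115.
EcoRV cuts after base 3 of each site, so after positions 11, 47, 94, 102, 117.
Linear molecule, 5 cuts → 6 fragments:
  1–11 → 11 bp
  12–47 → 36 bp
  48–94 → 47 bp
  95–102 → 8 bp
  103–117 → 15 bp
  118–125 → 8 bp
Sorted largest to smallest: 47, 36, 15, 11, 8, 8 bp.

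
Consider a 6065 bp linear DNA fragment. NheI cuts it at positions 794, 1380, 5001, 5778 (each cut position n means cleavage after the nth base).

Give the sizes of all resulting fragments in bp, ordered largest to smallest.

Linear molecule, 4 cuts → 5 fragments:
  794 − 0 = 794 bp
  1380 − 794 = 586 bp
  5001 − 1380 = 3621 bp
  5778 − 5001 = 777 bp
  6065 − 5778 = 287 bp
Sorted largest to smallest: 3621, 794, 777, 586, 287 bp.

3621, 794, 777, 586, 287 bp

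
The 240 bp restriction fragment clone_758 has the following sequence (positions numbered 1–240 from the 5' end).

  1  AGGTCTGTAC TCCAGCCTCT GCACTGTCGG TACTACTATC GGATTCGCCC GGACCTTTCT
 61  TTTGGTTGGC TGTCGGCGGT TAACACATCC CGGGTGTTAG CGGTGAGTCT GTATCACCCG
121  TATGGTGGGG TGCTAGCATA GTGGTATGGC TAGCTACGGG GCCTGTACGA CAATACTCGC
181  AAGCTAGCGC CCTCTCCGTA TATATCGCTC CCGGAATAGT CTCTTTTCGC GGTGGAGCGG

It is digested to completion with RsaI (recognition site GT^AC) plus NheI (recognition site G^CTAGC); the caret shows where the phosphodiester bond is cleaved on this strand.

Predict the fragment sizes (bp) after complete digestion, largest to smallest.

RsaI sites (GTAC) start at positions 7, 30, 165.
RsaI cuts after base 2 of each site, so after positions 8, 31, 166.
NheI sites (GCTAGC) start at positions 132, 149, 183.
NheI cuts after the first base of each site, so after positions 132, 149, 183.
Combined cut positions: 8, 31, 132, 149, 166, 183.
Linear molecule, 6 cuts → 7 fragments:
  1–8 → 8 bp
  9–31 → 23 bp
  32–132 → 101 bp
  133–149 → 17 bp
  150–166 → 17 bp
  167–183 → 17 bp
  184–240 → 57 bp
Sorted largest to smallest: 101, 57, 23, 17, 17, 17, 8 bp.

101, 57, 23, 17, 17, 17, 8 bp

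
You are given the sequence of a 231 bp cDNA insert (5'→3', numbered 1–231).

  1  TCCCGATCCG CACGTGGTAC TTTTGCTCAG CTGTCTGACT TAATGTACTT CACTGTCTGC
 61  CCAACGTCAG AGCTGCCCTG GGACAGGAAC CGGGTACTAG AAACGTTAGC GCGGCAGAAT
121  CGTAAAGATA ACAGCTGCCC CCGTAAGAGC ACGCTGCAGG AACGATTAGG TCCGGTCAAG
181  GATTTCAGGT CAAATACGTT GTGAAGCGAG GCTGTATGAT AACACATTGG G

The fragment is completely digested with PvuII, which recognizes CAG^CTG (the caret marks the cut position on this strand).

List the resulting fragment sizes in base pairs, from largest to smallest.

PvuII sites (CAGCTG) start at positions 28, 132.
PvuII cuts after base 3 of each site, so after positions 30, 134.
Linear molecule, 2 cuts → 3 fragments:
  1–30 → 30 bp
  31–134 → 104 bp
  135–231 → 97 bp
Sorted largest to smallest: 104, 97, 30 bp.

104, 97, 30 bp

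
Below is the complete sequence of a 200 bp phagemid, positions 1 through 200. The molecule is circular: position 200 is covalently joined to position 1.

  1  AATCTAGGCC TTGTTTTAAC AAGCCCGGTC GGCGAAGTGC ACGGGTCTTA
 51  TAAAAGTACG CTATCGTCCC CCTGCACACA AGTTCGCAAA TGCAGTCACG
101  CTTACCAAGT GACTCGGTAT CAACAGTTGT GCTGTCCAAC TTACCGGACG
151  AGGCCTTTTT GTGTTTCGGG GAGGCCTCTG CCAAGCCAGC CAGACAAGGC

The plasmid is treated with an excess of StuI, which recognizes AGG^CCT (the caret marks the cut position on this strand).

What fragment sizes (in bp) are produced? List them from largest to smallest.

StuI sites (AGGCCT) start at positions 6, 151, 172.
StuI cuts after base 3 of each site, so after positions 8, 153, 174.
Circular molecule, 3 cuts → 3 fragments:
  9–153 → 145 bp
  154–174 → 21 bp
  175–200 then 1–8 → 26 + 8 = 34 bp
Sorted largest to smallest: 145, 34, 21 bp.

145, 34, 21 bp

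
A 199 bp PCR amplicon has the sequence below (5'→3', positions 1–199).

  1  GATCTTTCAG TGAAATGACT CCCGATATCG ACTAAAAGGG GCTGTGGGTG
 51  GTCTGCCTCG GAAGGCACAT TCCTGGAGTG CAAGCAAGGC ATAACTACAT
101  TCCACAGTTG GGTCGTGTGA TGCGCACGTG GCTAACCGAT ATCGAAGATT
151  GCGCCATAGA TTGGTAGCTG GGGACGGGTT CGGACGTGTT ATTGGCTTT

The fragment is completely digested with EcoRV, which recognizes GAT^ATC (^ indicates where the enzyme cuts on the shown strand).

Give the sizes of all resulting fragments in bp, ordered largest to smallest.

EcoRV sites (GATATC) start at positions 24, 138.
EcoRV cuts after base 3 of each site, so after positions 26, 140.
Linear molecule, 2 cuts → 3 fragments:
  1–26 → 26 bp
  27–140 → 114 bp
  141–199 → 59 bp
Sorted largest to smallest: 114, 59, 26 bp.

114, 59, 26 bp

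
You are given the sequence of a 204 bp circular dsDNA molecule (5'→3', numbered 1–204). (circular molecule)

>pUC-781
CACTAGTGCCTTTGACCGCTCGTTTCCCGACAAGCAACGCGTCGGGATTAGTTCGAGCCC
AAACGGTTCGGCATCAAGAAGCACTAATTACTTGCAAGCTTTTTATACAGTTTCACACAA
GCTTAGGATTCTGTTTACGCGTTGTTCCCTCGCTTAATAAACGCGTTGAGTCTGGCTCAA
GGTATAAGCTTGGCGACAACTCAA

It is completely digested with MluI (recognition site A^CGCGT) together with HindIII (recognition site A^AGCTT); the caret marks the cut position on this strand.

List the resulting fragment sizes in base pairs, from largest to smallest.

59, 55, 25, 24, 23, 18 bp

MluI sites (ACGCGT) start at positions 37, 137, 161.
MluI cuts after the first base of each site, so after positions 37, 137, 161.
HindIII sites (AAGCTT) start at positions 96, 119, 186.
HindIII cuts after the first base of each site, so after positions 96, 119, 186.
Combined cut positions: 37, 96, 119, 137, 161, 186.
Circular molecule, 6 cuts → 6 fragments:
  38–96 → 59 bp
  97–119 → 23 bp
  120–137 → 18 bp
  138–161 → 24 bp
  162–186 → 25 bp
  187–204 then 1–37 → 18 + 37 = 55 bp
Sorted largest to smallest: 59, 55, 25, 24, 23, 18 bp.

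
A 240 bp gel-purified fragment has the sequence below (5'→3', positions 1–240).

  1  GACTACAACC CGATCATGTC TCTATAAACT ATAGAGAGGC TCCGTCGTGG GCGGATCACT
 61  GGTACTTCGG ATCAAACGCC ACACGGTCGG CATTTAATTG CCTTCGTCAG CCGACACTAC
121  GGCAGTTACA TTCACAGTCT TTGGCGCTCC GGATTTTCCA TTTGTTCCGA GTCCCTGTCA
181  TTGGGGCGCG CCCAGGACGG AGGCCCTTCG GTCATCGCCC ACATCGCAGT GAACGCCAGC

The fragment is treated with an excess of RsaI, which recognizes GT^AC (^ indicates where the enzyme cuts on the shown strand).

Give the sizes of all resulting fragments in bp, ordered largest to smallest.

The RsaI site (GTAC) starts at position 62.
RsaI cuts after base 2 of each site, so after position 63.
Linear molecule, 1 cut → 2 fragments:
  1–63 → 63 bp
  64–240 → 177 bp
Sorted largest to smallest: 177, 63 bp.

177, 63 bp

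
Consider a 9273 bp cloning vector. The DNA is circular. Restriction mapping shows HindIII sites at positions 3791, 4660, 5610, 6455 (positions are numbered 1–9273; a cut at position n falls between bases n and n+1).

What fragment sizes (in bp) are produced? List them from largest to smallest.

6609, 950, 869, 845 bp

Circular molecule, 4 cuts → 4 fragments:
  4660 − 3791 = 869 bp
  5610 − 4660 = 950 bp
  6455 − 5610 = 845 bp
  wrap: 9273 − 6455 + 3791 = 6609 bp
Sorted largest to smallest: 6609, 950, 869, 845 bp.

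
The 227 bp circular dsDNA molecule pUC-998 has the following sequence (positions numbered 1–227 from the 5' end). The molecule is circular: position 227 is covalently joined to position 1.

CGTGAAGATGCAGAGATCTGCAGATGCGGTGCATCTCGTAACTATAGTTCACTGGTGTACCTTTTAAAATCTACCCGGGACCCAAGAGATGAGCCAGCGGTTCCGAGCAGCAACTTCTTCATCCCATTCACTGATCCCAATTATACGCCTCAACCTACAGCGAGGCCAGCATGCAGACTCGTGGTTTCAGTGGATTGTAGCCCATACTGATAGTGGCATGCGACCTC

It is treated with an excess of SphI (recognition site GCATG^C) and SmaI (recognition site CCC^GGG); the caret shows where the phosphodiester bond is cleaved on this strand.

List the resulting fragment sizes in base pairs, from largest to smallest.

97, 83, 47 bp

SphI sites (GCATGC) start at positions 169, 216.
SphI cuts after base 5 of each site (before the last base), so after positions 173, 220.
The SmaI site (CCCGGG) starts at position 74.
SmaI cuts after base 3 of each site, so after position 76.
Combined cut positions: 76, 173, 220.
Circular molecule, 3 cuts → 3 fragments:
  77–173 → 97 bp
  174–220 → 47 bp
  221–227 then 1–76 → 7 + 76 = 83 bp
Sorted largest to smallest: 97, 83, 47 bp.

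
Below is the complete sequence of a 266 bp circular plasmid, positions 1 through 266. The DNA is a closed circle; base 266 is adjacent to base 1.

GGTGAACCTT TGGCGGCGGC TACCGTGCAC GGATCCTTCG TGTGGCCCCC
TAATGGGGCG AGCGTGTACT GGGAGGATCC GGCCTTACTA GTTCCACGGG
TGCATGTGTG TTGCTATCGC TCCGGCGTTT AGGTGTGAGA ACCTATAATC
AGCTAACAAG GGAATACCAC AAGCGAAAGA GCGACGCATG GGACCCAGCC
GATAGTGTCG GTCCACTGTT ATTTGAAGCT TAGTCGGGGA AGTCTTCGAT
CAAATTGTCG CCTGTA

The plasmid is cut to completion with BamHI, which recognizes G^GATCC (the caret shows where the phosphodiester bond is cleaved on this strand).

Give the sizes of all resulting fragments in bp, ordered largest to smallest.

222, 44 bp

BamHI sites (GGATCC) start at positions 31, 75.
BamHI cuts after the first base of each site, so after positions 31, 75.
Circular molecule, 2 cuts → 2 fragments:
  32–75 → 44 bp
  76–266 then 1–31 → 191 + 31 = 222 bp
Sorted largest to smallest: 222, 44 bp.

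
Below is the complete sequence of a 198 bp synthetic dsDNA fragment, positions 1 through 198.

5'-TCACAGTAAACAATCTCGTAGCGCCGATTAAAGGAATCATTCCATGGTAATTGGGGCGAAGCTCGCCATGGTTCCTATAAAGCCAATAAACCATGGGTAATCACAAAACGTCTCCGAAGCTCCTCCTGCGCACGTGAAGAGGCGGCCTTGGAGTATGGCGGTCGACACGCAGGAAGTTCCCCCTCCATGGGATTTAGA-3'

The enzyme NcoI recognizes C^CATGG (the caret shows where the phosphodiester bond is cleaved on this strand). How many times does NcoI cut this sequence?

CCATGG occurs starting at positions 42, 66, 91, 185.
NcoI cuts at 4 sites.

4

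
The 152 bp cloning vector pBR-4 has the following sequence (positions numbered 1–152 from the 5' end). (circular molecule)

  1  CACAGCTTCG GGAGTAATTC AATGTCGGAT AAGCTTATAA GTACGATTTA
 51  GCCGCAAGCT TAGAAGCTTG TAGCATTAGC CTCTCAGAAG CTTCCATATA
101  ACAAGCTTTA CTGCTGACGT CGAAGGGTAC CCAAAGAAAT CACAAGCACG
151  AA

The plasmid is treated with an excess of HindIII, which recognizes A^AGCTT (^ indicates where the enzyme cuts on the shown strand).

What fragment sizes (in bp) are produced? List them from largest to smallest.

HindIII sites (AAGCTT) start at positions 31, 56, 64, 88, 103.
HindIII cuts after the first base of each site, so after positions 31, 56, 64, 88, 103.
Circular molecule, 5 cuts → 5 fragments:
  32–56 → 25 bp
  57–64 → 8 bp
  65–88 → 24 bp
  89–103 → 15 bp
  104–152 then 1–31 → 49 + 31 = 80 bp
Sorted largest to smallest: 80, 25, 24, 15, 8 bp.

80, 25, 24, 15, 8 bp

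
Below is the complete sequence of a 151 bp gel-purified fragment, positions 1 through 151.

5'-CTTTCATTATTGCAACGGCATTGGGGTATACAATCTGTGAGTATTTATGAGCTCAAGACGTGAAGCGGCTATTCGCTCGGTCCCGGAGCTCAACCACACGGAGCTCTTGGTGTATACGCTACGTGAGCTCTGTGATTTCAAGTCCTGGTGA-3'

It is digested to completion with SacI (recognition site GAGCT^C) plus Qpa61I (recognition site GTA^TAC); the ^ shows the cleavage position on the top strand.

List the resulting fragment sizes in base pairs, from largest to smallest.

37, 28, 25, 22, 15, 15, 9 bp

SacI sites (GAGCTC) start at positions 49, 86, 101, 125.
SacI cuts after base 5 of each site (before the last base), so after positions 53, 90, 105, 129.
Qpa61I sites (GTATAC) start at positions 26, 112.
Qpa61I cuts after base 3 of each site, so after positions 28, 114.
Combined cut positions: 28, 53, 90, 105, 114, 129.
Linear molecule, 6 cuts → 7 fragments:
  1–28 → 28 bp
  29–53 → 25 bp
  54–90 → 37 bp
  91–105 → 15 bp
  106–114 → 9 bp
  115–129 → 15 bp
  130–151 → 22 bp
Sorted largest to smallest: 37, 28, 25, 22, 15, 15, 9 bp.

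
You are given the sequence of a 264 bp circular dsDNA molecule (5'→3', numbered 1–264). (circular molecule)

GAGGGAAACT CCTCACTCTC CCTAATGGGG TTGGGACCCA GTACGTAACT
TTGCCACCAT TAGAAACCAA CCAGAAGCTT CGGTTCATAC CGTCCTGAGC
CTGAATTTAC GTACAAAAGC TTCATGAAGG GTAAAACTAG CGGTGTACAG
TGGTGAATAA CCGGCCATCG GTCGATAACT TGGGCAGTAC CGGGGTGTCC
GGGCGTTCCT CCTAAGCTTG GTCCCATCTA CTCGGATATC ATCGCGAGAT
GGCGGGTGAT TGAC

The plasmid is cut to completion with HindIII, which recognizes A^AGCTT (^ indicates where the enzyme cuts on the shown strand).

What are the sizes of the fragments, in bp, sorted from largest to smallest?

HindIII sites (AAGCTT) start at positions 75, 117, 214.
HindIII cuts after the first base of each site, so after positions 75, 117, 214.
Circular molecule, 3 cuts → 3 fragments:
  76–117 → 42 bp
  118–214 → 97 bp
  215–264 then 1–75 → 50 + 75 = 125 bp
Sorted largest to smallest: 125, 97, 42 bp.

125, 97, 42 bp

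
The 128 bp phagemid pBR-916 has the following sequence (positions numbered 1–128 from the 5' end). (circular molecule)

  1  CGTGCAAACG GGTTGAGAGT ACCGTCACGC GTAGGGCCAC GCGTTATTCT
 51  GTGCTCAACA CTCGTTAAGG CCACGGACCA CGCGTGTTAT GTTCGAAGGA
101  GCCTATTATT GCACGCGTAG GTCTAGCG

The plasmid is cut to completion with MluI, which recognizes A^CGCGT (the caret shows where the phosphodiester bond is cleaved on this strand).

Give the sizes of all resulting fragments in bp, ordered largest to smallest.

42, 41, 33, 12 bp

MluI sites (ACGCGT) start at positions 27, 39, 80, 113.
MluI cuts after the first base of each site, so after positions 27, 39, 80, 113.
Circular molecule, 4 cuts → 4 fragments:
  28–39 → 12 bp
  40–80 → 41 bp
  81–113 → 33 bp
  114–128 then 1–27 → 15 + 27 = 42 bp
Sorted largest to smallest: 42, 41, 33, 12 bp.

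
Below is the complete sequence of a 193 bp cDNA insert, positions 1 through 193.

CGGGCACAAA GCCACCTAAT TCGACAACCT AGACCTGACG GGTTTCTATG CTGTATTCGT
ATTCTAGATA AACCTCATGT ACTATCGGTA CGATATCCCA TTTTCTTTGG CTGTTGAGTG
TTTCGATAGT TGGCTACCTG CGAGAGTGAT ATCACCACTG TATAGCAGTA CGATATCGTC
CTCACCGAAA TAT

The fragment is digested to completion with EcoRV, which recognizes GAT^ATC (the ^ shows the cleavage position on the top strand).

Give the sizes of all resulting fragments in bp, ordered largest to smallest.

EcoRV sites (GATATC) start at positions 92, 148, 172.
EcoRV cuts after base 3 of each site, so after positions 94, 150, 174.
Linear molecule, 3 cuts → 4 fragments:
  1–94 → 94 bp
  95–150 → 56 bp
  151–174 → 24 bp
  175–193 → 19 bp
Sorted largest to smallest: 94, 56, 24, 19 bp.

94, 56, 24, 19 bp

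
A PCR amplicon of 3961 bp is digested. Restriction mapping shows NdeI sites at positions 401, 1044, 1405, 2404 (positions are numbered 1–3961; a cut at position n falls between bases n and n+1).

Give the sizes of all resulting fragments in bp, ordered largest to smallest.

1557, 999, 643, 401, 361 bp

Linear molecule, 4 cuts → 5 fragments:
  401 − 0 = 401 bp
  1044 − 401 = 643 bp
  1405 − 1044 = 361 bp
  2404 − 1405 = 999 bp
  3961 − 2404 = 1557 bp
Sorted largest to smallest: 1557, 999, 643, 401, 361 bp.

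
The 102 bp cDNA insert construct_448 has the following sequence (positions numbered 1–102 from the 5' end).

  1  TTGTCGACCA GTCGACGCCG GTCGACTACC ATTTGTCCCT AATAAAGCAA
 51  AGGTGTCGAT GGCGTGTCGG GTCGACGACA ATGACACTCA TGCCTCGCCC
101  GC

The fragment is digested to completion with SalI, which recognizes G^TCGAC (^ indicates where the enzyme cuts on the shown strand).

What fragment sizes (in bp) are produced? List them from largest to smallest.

50, 31, 10, 8, 3 bp

SalI sites (GTCGAC) start at positions 3, 11, 21, 71.
SalI cuts after the first base of each site, so after positions 3, 11, 21, 71.
Linear molecule, 4 cuts → 5 fragments:
  1–3 → 3 bp
  4–11 → 8 bp
  12–21 → 10 bp
  22–71 → 50 bp
  72–102 → 31 bp
Sorted largest to smallest: 50, 31, 10, 8, 3 bp.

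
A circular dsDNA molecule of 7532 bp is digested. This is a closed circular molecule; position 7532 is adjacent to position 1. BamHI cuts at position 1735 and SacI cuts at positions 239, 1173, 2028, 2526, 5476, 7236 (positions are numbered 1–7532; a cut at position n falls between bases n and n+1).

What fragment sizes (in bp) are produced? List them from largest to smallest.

2950, 1760, 934, 562, 535, 498, 293 bp

Combined cut positions (sorted): 239, 1173, 1735, 2028, 2526, 5476, 7236.
Circular molecule, 7 cuts → 7 fragments:
  1173 − 239 = 934 bp
  1735 − 1173 = 562 bp
  2028 − 1735 = 293 bp
  2526 − 2028 = 498 bp
  5476 − 2526 = 2950 bp
  7236 − 5476 = 1760 bp
  wrap: 7532 − 7236 + 239 = 535 bp
Sorted largest to smallest: 2950, 1760, 934, 562, 535, 498, 293 bp.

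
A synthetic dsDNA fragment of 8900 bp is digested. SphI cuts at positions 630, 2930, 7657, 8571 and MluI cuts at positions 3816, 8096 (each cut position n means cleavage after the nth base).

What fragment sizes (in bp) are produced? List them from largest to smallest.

3841, 2300, 886, 630, 475, 439, 329 bp

Combined cut positions (sorted): 630, 2930, 3816, 7657, 8096, 8571.
Linear molecule, 6 cuts → 7 fragments:
  630 − 0 = 630 bp
  2930 − 630 = 2300 bp
  3816 − 2930 = 886 bp
  7657 − 3816 = 3841 bp
  8096 − 7657 = 439 bp
  8571 − 8096 = 475 bp
  8900 − 8571 = 329 bp
Sorted largest to smallest: 3841, 2300, 886, 630, 475, 439, 329 bp.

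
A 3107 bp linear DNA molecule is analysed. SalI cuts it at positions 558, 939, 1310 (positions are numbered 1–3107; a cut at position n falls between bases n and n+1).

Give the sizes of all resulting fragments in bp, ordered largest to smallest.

Linear molecule, 3 cuts → 4 fragments:
  558 − 0 = 558 bp
  939 − 558 = 381 bp
  1310 − 939 = 371 bp
  3107 − 1310 = 1797 bp
Sorted largest to smallest: 1797, 558, 381, 371 bp.

1797, 558, 381, 371 bp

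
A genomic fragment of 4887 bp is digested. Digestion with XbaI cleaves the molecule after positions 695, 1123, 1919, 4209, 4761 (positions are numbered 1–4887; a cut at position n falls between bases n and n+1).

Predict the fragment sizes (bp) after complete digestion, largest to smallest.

Linear molecule, 5 cuts → 6 fragments:
  695 − 0 = 695 bp
  1123 − 695 = 428 bp
  1919 − 1123 = 796 bp
  4209 − 1919 = 2290 bp
  4761 − 4209 = 552 bp
  4887 − 4761 = 126 bp
Sorted largest to smallest: 2290, 796, 695, 552, 428, 126 bp.

2290, 796, 695, 552, 428, 126 bp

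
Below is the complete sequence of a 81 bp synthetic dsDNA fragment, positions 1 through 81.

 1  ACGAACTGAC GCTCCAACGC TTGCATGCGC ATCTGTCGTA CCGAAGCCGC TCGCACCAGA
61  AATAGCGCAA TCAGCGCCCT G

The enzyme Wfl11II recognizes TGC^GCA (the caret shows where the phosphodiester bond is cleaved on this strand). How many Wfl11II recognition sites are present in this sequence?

TGCGCA occurs starting at position 26.
Wfl11II cuts at 1 site.

1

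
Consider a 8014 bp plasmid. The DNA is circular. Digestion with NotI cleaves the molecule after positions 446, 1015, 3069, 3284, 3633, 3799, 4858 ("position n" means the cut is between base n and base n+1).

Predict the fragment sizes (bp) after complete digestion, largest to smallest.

Circular molecule, 7 cuts → 7 fragments:
  1015 − 446 = 569 bp
  3069 − 1015 = 2054 bp
  3284 − 3069 = 215 bp
  3633 − 3284 = 349 bp
  3799 − 3633 = 166 bp
  4858 − 3799 = 1059 bp
  wrap: 8014 − 4858 + 446 = 3602 bp
Sorted largest to smallest: 3602, 2054, 1059, 569, 349, 215, 166 bp.

3602, 2054, 1059, 569, 349, 215, 166 bp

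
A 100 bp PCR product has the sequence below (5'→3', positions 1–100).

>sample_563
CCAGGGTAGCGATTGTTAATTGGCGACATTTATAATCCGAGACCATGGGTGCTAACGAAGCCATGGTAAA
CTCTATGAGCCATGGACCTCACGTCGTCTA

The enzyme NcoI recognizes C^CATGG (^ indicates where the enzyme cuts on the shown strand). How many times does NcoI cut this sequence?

CCATGG occurs starting at positions 43, 61, 80.
NcoI cuts at 3 sites.

3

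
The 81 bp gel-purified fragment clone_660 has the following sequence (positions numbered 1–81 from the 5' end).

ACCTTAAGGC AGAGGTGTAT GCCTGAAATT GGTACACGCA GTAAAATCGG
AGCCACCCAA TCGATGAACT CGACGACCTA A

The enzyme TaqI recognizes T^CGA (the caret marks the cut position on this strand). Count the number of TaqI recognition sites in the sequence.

2

TCGA occurs starting at positions 61, 70.
TaqI cuts at 2 sites.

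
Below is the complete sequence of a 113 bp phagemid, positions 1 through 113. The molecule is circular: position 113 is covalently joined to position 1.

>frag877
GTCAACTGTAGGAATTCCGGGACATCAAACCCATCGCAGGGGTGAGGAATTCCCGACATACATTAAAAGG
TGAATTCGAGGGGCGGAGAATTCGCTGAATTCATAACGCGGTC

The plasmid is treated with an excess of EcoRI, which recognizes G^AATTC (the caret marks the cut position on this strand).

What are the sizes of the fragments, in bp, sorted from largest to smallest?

EcoRI sites (GAATTC) start at positions 12, 47, 72, 88, 97.
EcoRI cuts after the first base of each site, so after positions 12, 47, 72, 88, 97.
Circular molecule, 5 cuts → 5 fragments:
  13–47 → 35 bp
  48–72 → 25 bp
  73–88 → 16 bp
  89–97 → 9 bp
  98–113 then 1–12 → 16 + 12 = 28 bp
Sorted largest to smallest: 35, 28, 25, 16, 9 bp.

35, 28, 25, 16, 9 bp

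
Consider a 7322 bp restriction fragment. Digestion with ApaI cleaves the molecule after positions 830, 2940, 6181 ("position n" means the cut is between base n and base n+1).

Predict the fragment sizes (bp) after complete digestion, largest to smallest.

3241, 2110, 1141, 830 bp

Linear molecule, 3 cuts → 4 fragments:
  830 − 0 = 830 bp
  2940 − 830 = 2110 bp
  6181 − 2940 = 3241 bp
  7322 − 6181 = 1141 bp
Sorted largest to smallest: 3241, 2110, 1141, 830 bp.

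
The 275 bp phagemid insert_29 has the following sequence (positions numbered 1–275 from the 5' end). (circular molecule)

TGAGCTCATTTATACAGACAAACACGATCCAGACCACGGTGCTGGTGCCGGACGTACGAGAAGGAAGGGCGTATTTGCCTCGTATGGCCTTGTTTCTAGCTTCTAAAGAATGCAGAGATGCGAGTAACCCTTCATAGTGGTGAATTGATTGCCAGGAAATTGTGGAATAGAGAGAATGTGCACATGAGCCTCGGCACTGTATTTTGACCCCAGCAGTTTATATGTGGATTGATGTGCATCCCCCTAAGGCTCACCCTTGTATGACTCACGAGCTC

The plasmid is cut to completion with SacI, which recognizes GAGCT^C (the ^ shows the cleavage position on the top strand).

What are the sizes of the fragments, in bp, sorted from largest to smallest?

268, 7 bp

SacI sites (GAGCTC) start at positions 2, 270.
SacI cuts after base 5 of each site (before the last base), so after positions 6, 274.
Circular molecule, 2 cuts → 2 fragments:
  7–274 → 268 bp
  275–275 then 1–6 → 1 + 6 = 7 bp
Sorted largest to smallest: 268, 7 bp.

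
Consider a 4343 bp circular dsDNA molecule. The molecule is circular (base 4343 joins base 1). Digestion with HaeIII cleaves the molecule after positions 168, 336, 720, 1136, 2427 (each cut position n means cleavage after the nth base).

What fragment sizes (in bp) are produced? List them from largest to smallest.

Circular molecule, 5 cuts → 5 fragments:
  336 − 168 = 168 bp
  720 − 336 = 384 bp
  1136 − 720 = 416 bp
  2427 − 1136 = 1291 bp
  wrap: 4343 − 2427 + 168 = 2084 bp
Sorted largest to smallest: 2084, 1291, 416, 384, 168 bp.

2084, 1291, 416, 384, 168 bp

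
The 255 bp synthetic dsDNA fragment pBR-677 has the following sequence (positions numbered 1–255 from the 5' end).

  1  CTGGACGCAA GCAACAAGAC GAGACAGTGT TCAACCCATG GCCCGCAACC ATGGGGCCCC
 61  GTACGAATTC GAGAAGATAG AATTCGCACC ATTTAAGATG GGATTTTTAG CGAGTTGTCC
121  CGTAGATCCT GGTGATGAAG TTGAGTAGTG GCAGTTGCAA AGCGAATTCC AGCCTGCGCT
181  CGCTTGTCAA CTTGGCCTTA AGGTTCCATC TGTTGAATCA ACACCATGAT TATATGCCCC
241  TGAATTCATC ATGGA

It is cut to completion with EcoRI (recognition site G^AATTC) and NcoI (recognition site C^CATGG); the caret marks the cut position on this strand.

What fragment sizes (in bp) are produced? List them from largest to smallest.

EcoRI sites (GAATTC) start at positions 65, 80, 164, 242.
EcoRI cuts after the first base of each site, so after positions 65, 80, 164, 242.
NcoI sites (CCATGG) start at positions 36, 49.
NcoI cuts after the first base of each site, so after positions 36, 49.
Combined cut positions: 36, 49, 65, 80, 164, 242.
Linear molecule, 6 cuts → 7 fragments:
  1–36 → 36 bp
  37–49 → 13 bp
  50–65 → 16 bp
  66–80 → 15 bp
  81–164 → 84 bp
  165–242 → 78 bp
  243–255 → 13 bp
Sorted largest to smallest: 84, 78, 36, 16, 15, 13, 13 bp.

84, 78, 36, 16, 15, 13, 13 bp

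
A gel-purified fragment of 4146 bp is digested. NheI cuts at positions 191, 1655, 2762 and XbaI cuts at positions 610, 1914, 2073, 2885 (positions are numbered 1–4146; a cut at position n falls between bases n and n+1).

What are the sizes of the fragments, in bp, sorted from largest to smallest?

1261, 1045, 689, 419, 259, 191, 159, 123 bp

Combined cut positions (sorted): 191, 610, 1655, 1914, 2073, 2762, 2885.
Linear molecule, 7 cuts → 8 fragments:
  191 − 0 = 191 bp
  610 − 191 = 419 bp
  1655 − 610 = 1045 bp
  1914 − 1655 = 259 bp
  2073 − 1914 = 159 bp
  2762 − 2073 = 689 bp
  2885 − 2762 = 123 bp
  4146 − 2885 = 1261 bp
Sorted largest to smallest: 1261, 1045, 689, 419, 259, 191, 159, 123 bp.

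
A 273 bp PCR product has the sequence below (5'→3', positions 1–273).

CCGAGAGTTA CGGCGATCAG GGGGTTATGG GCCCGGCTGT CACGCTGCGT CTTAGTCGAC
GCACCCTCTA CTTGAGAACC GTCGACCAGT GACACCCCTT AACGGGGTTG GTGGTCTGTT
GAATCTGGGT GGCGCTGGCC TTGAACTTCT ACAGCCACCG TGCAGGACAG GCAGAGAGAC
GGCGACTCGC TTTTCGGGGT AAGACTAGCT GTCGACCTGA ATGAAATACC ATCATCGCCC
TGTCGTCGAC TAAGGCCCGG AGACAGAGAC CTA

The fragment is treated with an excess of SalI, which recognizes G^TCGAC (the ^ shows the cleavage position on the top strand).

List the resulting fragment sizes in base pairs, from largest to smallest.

SalI sites (GTCGAC) start at positions 55, 81, 211, 245.
SalI cuts after the first base of each site, so after positions 55, 81, 211, 245.
Linear molecule, 4 cuts → 5 fragments:
  1–55 → 55 bp
  56–81 → 26 bp
  82–211 → 130 bp
  212–245 → 34 bp
  246–273 → 28 bp
Sorted largest to smallest: 130, 55, 34, 28, 26 bp.

130, 55, 34, 28, 26 bp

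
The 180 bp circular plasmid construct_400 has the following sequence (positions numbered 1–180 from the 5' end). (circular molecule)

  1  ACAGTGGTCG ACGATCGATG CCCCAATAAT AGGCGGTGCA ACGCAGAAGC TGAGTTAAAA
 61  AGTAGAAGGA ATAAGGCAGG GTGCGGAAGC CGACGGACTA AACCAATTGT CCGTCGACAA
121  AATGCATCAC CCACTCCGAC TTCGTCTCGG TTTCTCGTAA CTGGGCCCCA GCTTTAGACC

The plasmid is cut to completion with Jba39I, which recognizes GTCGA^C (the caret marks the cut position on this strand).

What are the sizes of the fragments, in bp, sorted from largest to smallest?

106, 74 bp

Jba39I sites (GTCGAC) start at positions 7, 113.
Jba39I cuts after base 5 of each site (before the last base), so after positions 11, 117.
Circular molecule, 2 cuts → 2 fragments:
  12–117 → 106 bp
  118–180 then 1–11 → 63 + 11 = 74 bp
Sorted largest to smallest: 106, 74 bp.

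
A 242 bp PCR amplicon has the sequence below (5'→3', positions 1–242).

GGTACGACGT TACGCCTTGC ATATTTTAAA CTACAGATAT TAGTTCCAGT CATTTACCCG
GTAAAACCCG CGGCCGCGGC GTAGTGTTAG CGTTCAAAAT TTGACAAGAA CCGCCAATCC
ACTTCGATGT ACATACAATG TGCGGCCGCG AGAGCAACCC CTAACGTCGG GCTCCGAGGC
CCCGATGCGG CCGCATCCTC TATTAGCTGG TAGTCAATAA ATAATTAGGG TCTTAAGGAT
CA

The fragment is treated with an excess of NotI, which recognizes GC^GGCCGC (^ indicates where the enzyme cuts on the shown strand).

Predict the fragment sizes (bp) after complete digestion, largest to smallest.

72, 71, 54, 45 bp

NotI sites (GCGGCCGC) start at positions 70, 142, 187.
NotI cuts after base 2 of each site, so after positions 71, 143, 188.
Linear molecule, 3 cuts → 4 fragments:
  1–71 → 71 bp
  72–143 → 72 bp
  144–188 → 45 bp
  189–242 → 54 bp
Sorted largest to smallest: 72, 71, 54, 45 bp.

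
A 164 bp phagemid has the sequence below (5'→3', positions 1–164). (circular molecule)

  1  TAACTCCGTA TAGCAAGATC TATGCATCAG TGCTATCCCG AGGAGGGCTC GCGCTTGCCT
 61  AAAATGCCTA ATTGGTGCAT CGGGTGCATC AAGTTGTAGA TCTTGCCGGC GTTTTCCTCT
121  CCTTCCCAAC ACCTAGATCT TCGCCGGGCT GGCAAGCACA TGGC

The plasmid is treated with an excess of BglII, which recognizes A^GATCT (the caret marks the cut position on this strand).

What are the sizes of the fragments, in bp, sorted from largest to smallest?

BglII sites (AGATCT) start at positions 16, 98, 135.
BglII cuts after the first base of each site, so after positions 16, 98, 135.
Circular molecule, 3 cuts → 3 fragments:
  17–98 → 82 bp
  99–135 → 37 bp
  136–164 then 1–16 → 29 + 16 = 45 bp
Sorted largest to smallest: 82, 45, 37 bp.

82, 45, 37 bp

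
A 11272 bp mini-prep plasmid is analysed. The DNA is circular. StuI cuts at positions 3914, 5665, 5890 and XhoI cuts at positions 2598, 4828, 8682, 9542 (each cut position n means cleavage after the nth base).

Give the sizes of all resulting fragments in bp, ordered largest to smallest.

4328, 2792, 1316, 914, 860, 837, 225 bp

Combined cut positions (sorted): 2598, 3914, 4828, 5665, 5890, 8682, 9542.
Circular molecule, 7 cuts → 7 fragments:
  3914 − 2598 = 1316 bp
  4828 − 3914 = 914 bp
  5665 − 4828 = 837 bp
  5890 − 5665 = 225 bp
  8682 − 5890 = 2792 bp
  9542 − 8682 = 860 bp
  wrap: 11272 − 9542 + 2598 = 4328 bp
Sorted largest to smallest: 4328, 2792, 1316, 914, 860, 837, 225 bp.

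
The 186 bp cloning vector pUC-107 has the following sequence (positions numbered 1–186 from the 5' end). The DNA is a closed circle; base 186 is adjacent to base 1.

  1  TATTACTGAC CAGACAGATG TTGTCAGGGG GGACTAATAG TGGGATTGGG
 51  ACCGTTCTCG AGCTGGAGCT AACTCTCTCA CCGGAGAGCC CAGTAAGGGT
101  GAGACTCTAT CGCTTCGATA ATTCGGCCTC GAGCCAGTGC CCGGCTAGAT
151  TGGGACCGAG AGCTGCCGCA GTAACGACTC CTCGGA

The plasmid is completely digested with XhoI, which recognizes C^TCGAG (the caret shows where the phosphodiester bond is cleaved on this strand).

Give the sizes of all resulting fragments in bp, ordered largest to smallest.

115, 71 bp

XhoI sites (CTCGAG) start at positions 57, 128.
XhoI cuts after the first base of each site, so after positions 57, 128.
Circular molecule, 2 cuts → 2 fragments:
  58–128 → 71 bp
  129–186 then 1–57 → 58 + 57 = 115 bp
Sorted largest to smallest: 115, 71 bp.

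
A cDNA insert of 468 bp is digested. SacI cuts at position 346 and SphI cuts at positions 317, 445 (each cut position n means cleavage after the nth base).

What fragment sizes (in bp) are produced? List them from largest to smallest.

Combined cut positions (sorted): 317, 346, 445.
Linear molecule, 3 cuts → 4 fragments:
  317 − 0 = 317 bp
  346 − 317 = 29 bp
  445 − 346 = 99 bp
  468 − 445 = 23 bp
Sorted largest to smallest: 317, 99, 29, 23 bp.

317, 99, 29, 23 bp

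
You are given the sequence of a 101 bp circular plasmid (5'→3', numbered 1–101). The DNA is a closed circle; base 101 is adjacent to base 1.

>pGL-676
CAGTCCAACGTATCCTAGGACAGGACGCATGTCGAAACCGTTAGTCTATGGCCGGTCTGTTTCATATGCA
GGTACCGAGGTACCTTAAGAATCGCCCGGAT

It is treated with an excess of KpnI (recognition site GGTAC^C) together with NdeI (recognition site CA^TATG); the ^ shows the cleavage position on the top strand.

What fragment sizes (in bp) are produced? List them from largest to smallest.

KpnI sites (GGTACC) start at positions 71, 79.
KpnI cuts after base 5 of each site (before the last base), so after positions 75, 83.
The NdeI site (CATATG) starts at position 63.
NdeI cuts after base 2 of each site, so after position 64.
Combined cut positions: 64, 75, 83.
Circular molecule, 3 cuts → 3 fragments:
  65–75 → 11 bp
  76–83 → 8 bp
  84–101 then 1–64 → 18 + 64 = 82 bp
Sorted largest to smallest: 82, 11, 8 bp.

82, 11, 8 bp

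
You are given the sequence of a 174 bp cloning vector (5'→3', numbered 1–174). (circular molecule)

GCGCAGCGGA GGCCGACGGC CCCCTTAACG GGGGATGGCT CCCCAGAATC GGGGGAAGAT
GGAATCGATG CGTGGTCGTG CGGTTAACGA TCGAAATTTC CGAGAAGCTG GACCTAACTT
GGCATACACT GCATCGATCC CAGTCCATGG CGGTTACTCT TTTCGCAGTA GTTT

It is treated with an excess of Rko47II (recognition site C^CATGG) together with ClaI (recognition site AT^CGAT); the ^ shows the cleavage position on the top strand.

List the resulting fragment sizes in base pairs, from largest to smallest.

The Rko47II site (CCATGG) starts at position 145.
Rko47II cuts after the first base of each site, so after position 145.
ClaI sites (ATCGAT) start at positions 64, 133.
ClaI cuts after base 2 of each site, so after positions 65, 134.
Combined cut positions: 65, 134, 145.
Circular molecule, 3 cuts → 3 fragments:
  66–134 → 69 bp
  135–145 → 11 bp
  146–174 then 1–65 → 29 + 65 = 94 bp
Sorted largest to smallest: 94, 69, 11 bp.

94, 69, 11 bp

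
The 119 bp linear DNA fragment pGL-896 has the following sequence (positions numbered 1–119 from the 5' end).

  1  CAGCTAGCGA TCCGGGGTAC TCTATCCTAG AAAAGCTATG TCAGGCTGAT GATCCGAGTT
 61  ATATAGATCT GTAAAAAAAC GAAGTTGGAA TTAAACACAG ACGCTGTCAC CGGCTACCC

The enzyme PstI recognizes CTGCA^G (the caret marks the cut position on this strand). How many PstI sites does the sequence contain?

0

No occurrence of CTGCAG is present in the sequence.
PstI does not cut: 0 sites.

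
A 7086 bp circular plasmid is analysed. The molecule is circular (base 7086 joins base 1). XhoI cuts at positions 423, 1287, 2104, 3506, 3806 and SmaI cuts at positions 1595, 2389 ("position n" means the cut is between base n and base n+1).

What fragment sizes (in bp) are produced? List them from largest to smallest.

3703, 1117, 864, 509, 308, 300, 285 bp

Combined cut positions (sorted): 423, 1287, 1595, 2104, 2389, 3506, 3806.
Circular molecule, 7 cuts → 7 fragments:
  1287 − 423 = 864 bp
  1595 − 1287 = 308 bp
  2104 − 1595 = 509 bp
  2389 − 2104 = 285 bp
  3506 − 2389 = 1117 bp
  3806 − 3506 = 300 bp
  wrap: 7086 − 3806 + 423 = 3703 bp
Sorted largest to smallest: 3703, 1117, 864, 509, 308, 300, 285 bp.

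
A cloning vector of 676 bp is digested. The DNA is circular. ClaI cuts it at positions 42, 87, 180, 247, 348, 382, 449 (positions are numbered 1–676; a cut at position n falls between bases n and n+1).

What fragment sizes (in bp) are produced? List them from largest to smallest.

269, 101, 93, 67, 67, 45, 34 bp

Circular molecule, 7 cuts → 7 fragments:
  87 − 42 = 45 bp
  180 − 87 = 93 bp
  247 − 180 = 67 bp
  348 − 247 = 101 bp
  382 − 348 = 34 bp
  449 − 382 = 67 bp
  wrap: 676 − 449 + 42 = 269 bp
Sorted largest to smallest: 269, 101, 93, 67, 67, 45, 34 bp.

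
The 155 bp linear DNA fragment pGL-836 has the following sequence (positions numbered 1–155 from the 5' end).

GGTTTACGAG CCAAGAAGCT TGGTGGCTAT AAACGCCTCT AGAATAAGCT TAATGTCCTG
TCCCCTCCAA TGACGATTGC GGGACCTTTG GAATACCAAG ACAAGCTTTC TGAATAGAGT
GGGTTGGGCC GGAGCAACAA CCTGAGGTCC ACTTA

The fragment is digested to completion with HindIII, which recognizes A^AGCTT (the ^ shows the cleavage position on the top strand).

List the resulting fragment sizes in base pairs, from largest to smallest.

HindIII sites (AAGCTT) start at positions 16, 46, 103.
HindIII cuts after the first base of each site, so after positions 16, 46, 103.
Linear molecule, 3 cuts → 4 fragments:
  1–16 → 16 bp
  17–46 → 30 bp
  47–103 → 57 bp
  104–155 → 52 bp
Sorted largest to smallest: 57, 52, 30, 16 bp.

57, 52, 30, 16 bp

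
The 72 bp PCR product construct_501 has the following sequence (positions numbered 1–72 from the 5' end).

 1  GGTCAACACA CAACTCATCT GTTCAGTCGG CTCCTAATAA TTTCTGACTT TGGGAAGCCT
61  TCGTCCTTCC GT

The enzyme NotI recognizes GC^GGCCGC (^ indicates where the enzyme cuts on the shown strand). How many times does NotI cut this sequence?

No occurrence of GCGGCCGC is present in the sequence.
NotI does not cut: 0 sites.

0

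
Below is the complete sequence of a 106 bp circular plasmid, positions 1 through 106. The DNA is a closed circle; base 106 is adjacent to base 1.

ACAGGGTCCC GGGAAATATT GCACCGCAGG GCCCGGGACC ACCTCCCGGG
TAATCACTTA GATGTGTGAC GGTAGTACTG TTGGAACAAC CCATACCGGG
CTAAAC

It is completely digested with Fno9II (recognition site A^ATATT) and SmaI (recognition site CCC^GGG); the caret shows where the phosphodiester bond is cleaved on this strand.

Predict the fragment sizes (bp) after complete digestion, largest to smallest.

The Fno9II site (AATATT) starts at position 15.
Fno9II cuts after the first base of each site, so after position 15.
SmaI sites (CCCGGG) start at positions 8, 32, 45.
SmaI cuts after base 3 of each site, so after positions 10, 34, 47.
Combined cut positions: 10, 15, 34, 47.
Circular molecule, 4 cuts → 4 fragments:
  11–15 → 5 bp
  16–34 → 19 bp
  35–47 → 13 bp
  48–106 then 1–10 → 59 + 10 = 69 bp
Sorted largest to smallest: 69, 19, 13, 5 bp.

69, 19, 13, 5 bp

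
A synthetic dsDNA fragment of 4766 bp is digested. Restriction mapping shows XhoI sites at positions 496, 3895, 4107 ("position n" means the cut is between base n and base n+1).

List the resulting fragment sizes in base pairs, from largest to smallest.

3399, 659, 496, 212 bp

Linear molecule, 3 cuts → 4 fragments:
  496 − 0 = 496 bp
  3895 − 496 = 3399 bp
  4107 − 3895 = 212 bp
  4766 − 4107 = 659 bp
Sorted largest to smallest: 3399, 659, 496, 212 bp.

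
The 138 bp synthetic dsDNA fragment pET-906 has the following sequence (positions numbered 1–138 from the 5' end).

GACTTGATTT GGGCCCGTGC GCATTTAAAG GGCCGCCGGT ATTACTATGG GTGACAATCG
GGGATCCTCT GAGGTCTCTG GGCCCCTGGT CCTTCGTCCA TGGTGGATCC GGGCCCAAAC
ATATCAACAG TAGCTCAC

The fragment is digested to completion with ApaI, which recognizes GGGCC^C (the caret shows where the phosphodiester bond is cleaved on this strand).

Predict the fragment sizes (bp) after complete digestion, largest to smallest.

ApaI sites (GGGCCC) start at positions 11, 80, 111.
ApaI cuts after base 5 of each site (before the last base), so after positions 15, 84, 115.
Linear molecule, 3 cuts → 4 fragments:
  1–15 → 15 bp
  16–84 → 69 bp
  85–115 → 31 bp
  116–138 → 23 bp
Sorted largest to smallest: 69, 31, 23, 15 bp.

69, 31, 23, 15 bp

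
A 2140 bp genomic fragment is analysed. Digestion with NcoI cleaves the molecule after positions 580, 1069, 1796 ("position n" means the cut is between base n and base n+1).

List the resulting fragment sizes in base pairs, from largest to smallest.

727, 580, 489, 344 bp

Linear molecule, 3 cuts → 4 fragments:
  580 − 0 = 580 bp
  1069 − 580 = 489 bp
  1796 − 1069 = 727 bp
  2140 − 1796 = 344 bp
Sorted largest to smallest: 727, 580, 489, 344 bp.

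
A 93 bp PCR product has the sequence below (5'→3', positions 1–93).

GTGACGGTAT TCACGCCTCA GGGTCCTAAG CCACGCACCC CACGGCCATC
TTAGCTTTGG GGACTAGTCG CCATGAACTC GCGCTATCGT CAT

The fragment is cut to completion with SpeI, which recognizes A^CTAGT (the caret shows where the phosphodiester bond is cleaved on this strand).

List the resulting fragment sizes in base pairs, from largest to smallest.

The SpeI site (ACTAGT) starts at position 63.
SpeI cuts after the first base of each site, so after position 63.
Linear molecule, 1 cut → 2 fragments:
  1–63 → 63 bp
  64–93 → 30 bp
Sorted largest to smallest: 63, 30 bp.

63, 30 bp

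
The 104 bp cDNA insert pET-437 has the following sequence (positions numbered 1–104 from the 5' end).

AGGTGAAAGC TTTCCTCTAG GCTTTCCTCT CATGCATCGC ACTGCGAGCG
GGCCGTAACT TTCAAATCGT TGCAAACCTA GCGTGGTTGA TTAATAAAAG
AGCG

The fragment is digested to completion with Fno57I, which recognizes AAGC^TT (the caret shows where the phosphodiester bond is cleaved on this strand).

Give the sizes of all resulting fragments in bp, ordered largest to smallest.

The Fno57I site (AAGCTT) starts at position 7.
Fno57I cuts after base 4 of each site, so after position 10.
Linear molecule, 1 cut → 2 fragments:
  1–10 → 10 bp
  11–104 → 94 bp
Sorted largest to smallest: 94, 10 bp.

94, 10 bp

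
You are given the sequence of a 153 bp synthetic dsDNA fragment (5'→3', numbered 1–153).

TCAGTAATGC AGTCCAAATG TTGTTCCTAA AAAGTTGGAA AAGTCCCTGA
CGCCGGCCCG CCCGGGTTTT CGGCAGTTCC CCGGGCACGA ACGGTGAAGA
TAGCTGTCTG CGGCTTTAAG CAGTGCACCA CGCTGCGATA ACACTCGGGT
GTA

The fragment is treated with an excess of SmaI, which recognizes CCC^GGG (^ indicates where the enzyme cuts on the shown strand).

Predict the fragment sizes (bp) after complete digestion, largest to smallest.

71, 63, 19 bp

SmaI sites (CCCGGG) start at positions 61, 80.
SmaI cuts after base 3 of each site, so after positions 63, 82.
Linear molecule, 2 cuts → 3 fragments:
  1–63 → 63 bp
  64–82 → 19 bp
  83–153 → 71 bp
Sorted largest to smallest: 71, 63, 19 bp.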